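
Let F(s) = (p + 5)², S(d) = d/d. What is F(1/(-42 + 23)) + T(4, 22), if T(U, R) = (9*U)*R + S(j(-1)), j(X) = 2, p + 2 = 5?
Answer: 857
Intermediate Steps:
p = 3 (p = -2 + 5 = 3)
S(d) = 1
F(s) = 64 (F(s) = (3 + 5)² = 8² = 64)
T(U, R) = 1 + 9*R*U (T(U, R) = (9*U)*R + 1 = 9*R*U + 1 = 1 + 9*R*U)
F(1/(-42 + 23)) + T(4, 22) = 64 + (1 + 9*22*4) = 64 + (1 + 792) = 64 + 793 = 857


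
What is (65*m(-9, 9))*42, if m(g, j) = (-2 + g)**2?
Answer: 330330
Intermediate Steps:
(65*m(-9, 9))*42 = (65*(-2 - 9)**2)*42 = (65*(-11)**2)*42 = (65*121)*42 = 7865*42 = 330330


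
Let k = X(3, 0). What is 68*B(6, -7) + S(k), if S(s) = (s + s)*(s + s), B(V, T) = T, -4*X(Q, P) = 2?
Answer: -475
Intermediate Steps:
X(Q, P) = -½ (X(Q, P) = -¼*2 = -½)
k = -½ ≈ -0.50000
S(s) = 4*s² (S(s) = (2*s)*(2*s) = 4*s²)
68*B(6, -7) + S(k) = 68*(-7) + 4*(-½)² = -476 + 4*(¼) = -476 + 1 = -475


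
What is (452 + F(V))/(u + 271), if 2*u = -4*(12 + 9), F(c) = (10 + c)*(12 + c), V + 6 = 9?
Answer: 647/229 ≈ 2.8253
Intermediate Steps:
V = 3 (V = -6 + 9 = 3)
u = -42 (u = (-4*(12 + 9))/2 = (-4*21)/2 = (½)*(-84) = -42)
(452 + F(V))/(u + 271) = (452 + (120 + 3² + 22*3))/(-42 + 271) = (452 + (120 + 9 + 66))/229 = (452 + 195)*(1/229) = 647*(1/229) = 647/229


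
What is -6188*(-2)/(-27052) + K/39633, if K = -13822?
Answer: -216102688/268037979 ≈ -0.80624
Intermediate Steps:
-6188*(-2)/(-27052) + K/39633 = -6188*(-2)/(-27052) - 13822/39633 = 12376*(-1/27052) - 13822*1/39633 = -3094/6763 - 13822/39633 = -216102688/268037979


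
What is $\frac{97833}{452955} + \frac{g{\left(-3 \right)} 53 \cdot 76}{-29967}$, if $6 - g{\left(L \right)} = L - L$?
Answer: $- \frac{890583881}{1508189165} \approx -0.5905$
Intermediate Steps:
$g{\left(L \right)} = 6$ ($g{\left(L \right)} = 6 - \left(L - L\right) = 6 - 0 = 6 + 0 = 6$)
$\frac{97833}{452955} + \frac{g{\left(-3 \right)} 53 \cdot 76}{-29967} = \frac{97833}{452955} + \frac{6 \cdot 53 \cdot 76}{-29967} = 97833 \cdot \frac{1}{452955} + 318 \cdot 76 \left(- \frac{1}{29967}\right) = \frac{32611}{150985} + 24168 \left(- \frac{1}{29967}\right) = \frac{32611}{150985} - \frac{8056}{9989} = - \frac{890583881}{1508189165}$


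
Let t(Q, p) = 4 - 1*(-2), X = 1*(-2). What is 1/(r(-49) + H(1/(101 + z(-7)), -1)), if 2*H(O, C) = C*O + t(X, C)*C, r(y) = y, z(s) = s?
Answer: -188/9777 ≈ -0.019229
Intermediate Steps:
X = -2
t(Q, p) = 6 (t(Q, p) = 4 + 2 = 6)
H(O, C) = 3*C + C*O/2 (H(O, C) = (C*O + 6*C)/2 = (6*C + C*O)/2 = 3*C + C*O/2)
1/(r(-49) + H(1/(101 + z(-7)), -1)) = 1/(-49 + (½)*(-1)*(6 + 1/(101 - 7))) = 1/(-49 + (½)*(-1)*(6 + 1/94)) = 1/(-49 + (½)*(-1)*(565/94)) = 1/(-49 - 565/188) = 1/(-9777/188) = -188/9777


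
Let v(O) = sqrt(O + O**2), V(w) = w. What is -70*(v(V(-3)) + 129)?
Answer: -9030 - 70*sqrt(6) ≈ -9201.5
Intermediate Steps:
-70*(v(V(-3)) + 129) = -70*(sqrt(-3*(1 - 3)) + 129) = -70*(sqrt(-3*(-2)) + 129) = -70*(sqrt(6) + 129) = -70*(129 + sqrt(6)) = -9030 - 70*sqrt(6)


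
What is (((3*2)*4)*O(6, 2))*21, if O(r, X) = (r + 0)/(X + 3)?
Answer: 3024/5 ≈ 604.80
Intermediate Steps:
O(r, X) = r/(3 + X)
(((3*2)*4)*O(6, 2))*21 = (((3*2)*4)*(6/(3 + 2)))*21 = ((6*4)*(6/5))*21 = (24*(6*(⅕)))*21 = (24*(6/5))*21 = (144/5)*21 = 3024/5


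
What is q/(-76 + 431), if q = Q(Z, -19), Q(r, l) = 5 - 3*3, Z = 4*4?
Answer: -4/355 ≈ -0.011268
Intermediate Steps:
Z = 16
Q(r, l) = -4 (Q(r, l) = 5 - 9 = -4)
q = -4
q/(-76 + 431) = -4/(-76 + 431) = -4/355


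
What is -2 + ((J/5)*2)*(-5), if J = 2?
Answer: -6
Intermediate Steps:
-2 + ((J/5)*2)*(-5) = -2 + ((2/5)*2)*(-5) = -2 + ((2*(⅕))*2)*(-5) = -2 + ((⅖)*2)*(-5) = -2 + (⅘)*(-5) = -2 - 4 = -6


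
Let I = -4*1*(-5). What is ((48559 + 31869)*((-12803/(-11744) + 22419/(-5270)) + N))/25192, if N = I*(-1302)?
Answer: -16204576458028741/194894381120 ≈ -83145.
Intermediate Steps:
I = 20 (I = -4*(-5) = 20)
N = -26040 (N = 20*(-1302) = -26040)
((48559 + 31869)*((-12803/(-11744) + 22419/(-5270)) + N))/25192 = ((48559 + 31869)*((-12803/(-11744) + 22419/(-5270)) - 26040))/25192 = (80428*((-12803*(-1/11744) + 22419*(-1/5270)) - 26040))*(1/25192) = (80428*((12803/11744 - 22419/5270) - 26040))*(1/25192) = (80428*(-97908463/30945440 - 26040))*(1/25192) = (80428*(-805917166063/30945440))*(1/25192) = -16204576458028741/7736360*1/25192 = -16204576458028741/194894381120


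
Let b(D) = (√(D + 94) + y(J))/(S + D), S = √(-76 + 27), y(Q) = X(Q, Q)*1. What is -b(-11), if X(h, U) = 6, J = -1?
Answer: (6 + √83)*(11 + 7*I)/170 ≈ 0.97773 + 0.62219*I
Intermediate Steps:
y(Q) = 6 (y(Q) = 6*1 = 6)
S = 7*I (S = √(-49) = 7*I ≈ 7.0*I)
b(D) = (6 + √(94 + D))/(D + 7*I) (b(D) = (√(D + 94) + 6)/(7*I + D) = (√(94 + D) + 6)/(D + 7*I) = (6 + √(94 + D))/(D + 7*I))
-b(-11) = -(6 + √(94 - 11))/(-11 + 7*I) = -(-11 - 7*I)/170*(6 + √83) = -(-11 - 7*I)*(6 + √83)/170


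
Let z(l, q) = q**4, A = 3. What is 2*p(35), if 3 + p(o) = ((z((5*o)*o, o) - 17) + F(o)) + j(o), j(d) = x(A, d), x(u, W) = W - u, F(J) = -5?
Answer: 3001264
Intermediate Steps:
j(d) = -3 + d (j(d) = d - 1*3 = d - 3 = -3 + d)
p(o) = -28 + o + o**4 (p(o) = -3 + (((o**4 - 17) - 5) + (-3 + o)) = -3 + (((-17 + o**4) - 5) + (-3 + o)) = -3 + ((-22 + o**4) + (-3 + o)) = -3 + (-25 + o + o**4) = -28 + o + o**4)
2*p(35) = 2*(-28 + 35 + 35**4) = 2*(-28 + 35 + 1500625) = 2*1500632 = 3001264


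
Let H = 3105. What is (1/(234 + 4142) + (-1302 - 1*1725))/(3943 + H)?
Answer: -13246151/30842048 ≈ -0.42948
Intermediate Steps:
(1/(234 + 4142) + (-1302 - 1*1725))/(3943 + H) = (1/(234 + 4142) + (-1302 - 1*1725))/(3943 + 3105) = (1/4376 + (-1302 - 1725))/7048 = (1/4376 - 3027)*(1/7048) = -13246151/4376*1/7048 = -13246151/30842048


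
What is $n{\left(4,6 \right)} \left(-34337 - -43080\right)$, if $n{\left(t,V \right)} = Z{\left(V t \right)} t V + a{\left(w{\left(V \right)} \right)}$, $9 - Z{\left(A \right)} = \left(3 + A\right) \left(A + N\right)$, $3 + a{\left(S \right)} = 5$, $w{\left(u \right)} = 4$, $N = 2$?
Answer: $-145396090$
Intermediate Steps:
$a{\left(S \right)} = 2$ ($a{\left(S \right)} = -3 + 5 = 2$)
$Z{\left(A \right)} = 9 - \left(2 + A\right) \left(3 + A\right)$ ($Z{\left(A \right)} = 9 - \left(3 + A\right) \left(A + 2\right) = 9 - \left(3 + A\right) \left(2 + A\right) = 9 - \left(2 + A\right) \left(3 + A\right)$)
$n{\left(t,V \right)} = 2 + V t \left(3 - V^{2} t^{2} - 5 V t\right)$ ($n{\left(t,V \right)} = \left(3 - \left(V t\right)^{2} - 5 V t\right) t V + 2 = \left(3 - V^{2} t^{2} - 5 V t\right) t V + 2 = t \left(3 - V^{2} t^{2} - 5 V t\right) V + 2 = V t \left(3 - V^{2} t^{2} - 5 V t\right) + 2 = 2 + V t \left(3 - V^{2} t^{2} - 5 V t\right)$)
$n{\left(4,6 \right)} \left(-34337 - -43080\right) = \left(2 - 6 \cdot 4 \left(-3 + 6^{2} \cdot 4^{2} + 5 \cdot 6 \cdot 4\right)\right) \left(-34337 - -43080\right) = \left(2 - 6 \cdot 4 \left(-3 + 36 \cdot 16 + 120\right)\right) \left(-34337 + 43080\right) = \left(2 - 6 \cdot 4 \left(-3 + 576 + 120\right)\right) 8743 = \left(2 - 6 \cdot 4 \cdot 693\right) 8743 = \left(2 - 16632\right) 8743 = \left(-16630\right) 8743 = -145396090$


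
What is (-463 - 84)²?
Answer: 299209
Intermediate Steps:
(-463 - 84)² = (-547)² = 299209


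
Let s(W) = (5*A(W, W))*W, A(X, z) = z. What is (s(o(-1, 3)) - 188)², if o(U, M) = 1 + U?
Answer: 35344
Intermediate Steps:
s(W) = 5*W² (s(W) = (5*W)*W = 5*W²)
(s(o(-1, 3)) - 188)² = (5*(1 - 1)² - 188)² = (5*0² - 188)² = (5*0 - 188)² = (0 - 188)² = (-188)² = 35344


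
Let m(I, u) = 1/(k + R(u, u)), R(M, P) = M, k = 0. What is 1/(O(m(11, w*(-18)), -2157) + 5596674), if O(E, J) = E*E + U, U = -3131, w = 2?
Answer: 1296/7249231729 ≈ 1.7878e-7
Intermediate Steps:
m(I, u) = 1/u (m(I, u) = 1/(0 + u) = 1/u)
O(E, J) = -3131 + E**2 (O(E, J) = E*E - 3131 = E**2 - 3131 = -3131 + E**2)
1/(O(m(11, w*(-18)), -2157) + 5596674) = 1/((-3131 + (1/(2*(-18)))**2) + 5596674) = 1/((-3131 + (1/(-36))**2) + 5596674) = 1/((-3131 + (-1/36)**2) + 5596674) = 1/((-3131 + 1/1296) + 5596674) = 1/(-4057775/1296 + 5596674) = 1/(7249231729/1296) = 1296/7249231729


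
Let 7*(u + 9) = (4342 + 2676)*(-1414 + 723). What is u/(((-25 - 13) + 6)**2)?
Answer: -4849501/7168 ≈ -676.55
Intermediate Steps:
u = -4849501/7 (u = -9 + ((4342 + 2676)*(-1414 + 723))/7 = -9 + (7018*(-691))/7 = -9 + (1/7)*(-4849438) = -9 - 4849438/7 = -4849501/7 ≈ -6.9279e+5)
u/(((-25 - 13) + 6)**2) = -4849501/(7*((-25 - 13) + 6)**2) = -4849501/(7*(-38 + 6)**2) = -4849501/(7*((-32)**2)) = -4849501/7/1024 = -4849501/7*1/1024 = -4849501/7168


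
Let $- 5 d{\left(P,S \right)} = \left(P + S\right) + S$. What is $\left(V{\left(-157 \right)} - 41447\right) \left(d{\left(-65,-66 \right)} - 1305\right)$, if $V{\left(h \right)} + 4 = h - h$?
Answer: $\frac{262301928}{5} \approx 5.246 \cdot 10^{7}$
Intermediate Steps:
$d{\left(P,S \right)} = - \frac{2 S}{5} - \frac{P}{5}$ ($d{\left(P,S \right)} = - \frac{\left(P + S\right) + S}{5} = - \frac{P + 2 S}{5} = - \frac{2 S}{5} - \frac{P}{5}$)
$V{\left(h \right)} = -4$ ($V{\left(h \right)} = -4 + \left(h - h\right) = -4 + 0 = -4$)
$\left(V{\left(-157 \right)} - 41447\right) \left(d{\left(-65,-66 \right)} - 1305\right) = \left(-4 - 41447\right) \left(\left(\left(- \frac{2}{5}\right) \left(-66\right) - -13\right) - 1305\right) = - 41451 \left(\left(\frac{132}{5} + 13\right) - 1305\right) = - 41451 \left(\frac{197}{5} - 1305\right) = \left(-41451\right) \left(- \frac{6328}{5}\right) = \frac{262301928}{5}$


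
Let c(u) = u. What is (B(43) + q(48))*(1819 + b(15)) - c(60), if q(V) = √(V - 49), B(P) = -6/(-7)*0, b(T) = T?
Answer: -60 + 1834*I ≈ -60.0 + 1834.0*I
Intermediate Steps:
B(P) = 0 (B(P) = -6*(-⅐)*0 = (6/7)*0 = 0)
q(V) = √(-49 + V)
(B(43) + q(48))*(1819 + b(15)) - c(60) = (0 + √(-49 + 48))*(1819 + 15) - 1*60 = (0 + √(-1))*1834 - 60 = (0 + I)*1834 - 60 = I*1834 - 60 = 1834*I - 60 = -60 + 1834*I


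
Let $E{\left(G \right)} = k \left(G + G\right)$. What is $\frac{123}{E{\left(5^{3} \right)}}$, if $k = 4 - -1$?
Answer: $\frac{123}{1250} \approx 0.0984$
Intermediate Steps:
$k = 5$ ($k = 4 + 1 = 5$)
$E{\left(G \right)} = 10 G$ ($E{\left(G \right)} = 5 \left(G + G\right) = 5 \cdot 2 G = 10 G$)
$\frac{123}{E{\left(5^{3} \right)}} = \frac{123}{10 \cdot 5^{3}} = \frac{123}{10 \cdot 125} = \frac{123}{1250}$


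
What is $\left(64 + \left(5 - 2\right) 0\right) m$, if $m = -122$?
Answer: $-7808$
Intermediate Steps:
$\left(64 + \left(5 - 2\right) 0\right) m = \left(64 + \left(5 - 2\right) 0\right) \left(-122\right) = \left(64 + 3 \cdot 0\right) \left(-122\right) = \left(64 + 0\right) \left(-122\right) = 64 \left(-122\right) = -7808$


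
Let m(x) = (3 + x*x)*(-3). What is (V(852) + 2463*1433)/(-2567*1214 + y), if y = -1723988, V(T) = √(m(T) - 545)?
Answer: -1176493/1613442 - I*√2178266/4840326 ≈ -0.72918 - 0.00030492*I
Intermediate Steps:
m(x) = -9 - 3*x² (m(x) = (3 + x²)*(-3) = -9 - 3*x²)
V(T) = √(-554 - 3*T²) (V(T) = √((-9 - 3*T²) - 545) = √(-554 - 3*T²))
(V(852) + 2463*1433)/(-2567*1214 + y) = (√(-554 - 3*852²) + 2463*1433)/(-2567*1214 - 1723988) = (√(-554 - 3*725904) + 3529479)/(-3116338 - 1723988) = (√(-554 - 2177712) + 3529479)/(-4840326) = (√(-2178266) + 3529479)*(-1/4840326) = (I*√2178266 + 3529479)*(-1/4840326) = (3529479 + I*√2178266)*(-1/4840326) = -1176493/1613442 - I*√2178266/4840326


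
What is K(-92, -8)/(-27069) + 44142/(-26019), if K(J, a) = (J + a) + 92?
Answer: -903002/532357 ≈ -1.6962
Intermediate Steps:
K(J, a) = 92 + J + a
K(-92, -8)/(-27069) + 44142/(-26019) = (92 - 92 - 8)/(-27069) + 44142/(-26019) = -8*(-1/27069) + 44142*(-1/26019) = 8/27069 - 2102/1239 = -903002/532357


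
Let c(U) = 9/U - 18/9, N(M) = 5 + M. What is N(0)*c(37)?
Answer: -325/37 ≈ -8.7838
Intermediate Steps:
c(U) = -2 + 9/U (c(U) = 9/U - 18*⅑ = 9/U - 2 = -2 + 9/U)
N(0)*c(37) = (5 + 0)*(-2 + 9/37) = 5*(-2 + 9*(1/37)) = 5*(-2 + 9/37) = 5*(-65/37) = -325/37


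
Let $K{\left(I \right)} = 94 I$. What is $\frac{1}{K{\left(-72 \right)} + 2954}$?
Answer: $- \frac{1}{3814} \approx -0.00026219$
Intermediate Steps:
$\frac{1}{K{\left(-72 \right)} + 2954} = \frac{1}{94 \left(-72\right) + 2954} = \frac{1}{-6768 + 2954} = \frac{1}{-3814} = - \frac{1}{3814}$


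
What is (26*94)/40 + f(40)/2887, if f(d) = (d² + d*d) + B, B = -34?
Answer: 1795617/28870 ≈ 62.197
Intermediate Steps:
f(d) = -34 + 2*d² (f(d) = (d² + d*d) - 34 = (d² + d²) - 34 = 2*d² - 34 = -34 + 2*d²)
(26*94)/40 + f(40)/2887 = (26*94)/40 + (-34 + 2*40²)/2887 = 2444*(1/40) + (-34 + 2*1600)*(1/2887) = 611/10 + (-34 + 3200)*(1/2887) = 611/10 + 3166*(1/2887) = 611/10 + 3166/2887 = 1795617/28870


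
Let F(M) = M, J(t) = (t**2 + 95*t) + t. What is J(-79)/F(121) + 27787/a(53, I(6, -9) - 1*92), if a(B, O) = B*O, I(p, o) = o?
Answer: -10551306/647713 ≈ -16.290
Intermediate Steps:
J(t) = t**2 + 96*t
J(-79)/F(121) + 27787/a(53, I(6, -9) - 1*92) = -79*(96 - 79)/121 + 27787/((53*(-9 - 1*92))) = -79*17*(1/121) + 27787/((53*(-9 - 92))) = -1343*1/121 + 27787/((53*(-101))) = -1343/121 + 27787/(-5353) = -1343/121 + 27787*(-1/5353) = -1343/121 - 27787/5353 = -10551306/647713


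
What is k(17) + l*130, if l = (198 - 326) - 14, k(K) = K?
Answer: -18443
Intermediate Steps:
l = -142 (l = -128 - 14 = -142)
k(17) + l*130 = 17 - 142*130 = 17 - 18460 = -18443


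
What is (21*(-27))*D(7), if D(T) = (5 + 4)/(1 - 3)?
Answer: 5103/2 ≈ 2551.5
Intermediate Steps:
D(T) = -9/2 (D(T) = 9/(-2) = 9*(-½) = -9/2)
(21*(-27))*D(7) = (21*(-27))*(-9/2) = -567*(-9/2) = 5103/2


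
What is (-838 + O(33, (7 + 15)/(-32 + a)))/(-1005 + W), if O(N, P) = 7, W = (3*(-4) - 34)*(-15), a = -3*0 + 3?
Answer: 277/105 ≈ 2.6381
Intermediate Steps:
a = 3 (a = 0 + 3 = 3)
W = 690 (W = (-12 - 34)*(-15) = -46*(-15) = 690)
(-838 + O(33, (7 + 15)/(-32 + a)))/(-1005 + W) = (-838 + 7)/(-1005 + 690) = -831/(-315) = -831*(-1/315) = 277/105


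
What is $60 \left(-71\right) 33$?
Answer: $-140580$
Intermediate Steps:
$60 \left(-71\right) 33 = \left(-4260\right) 33 = -140580$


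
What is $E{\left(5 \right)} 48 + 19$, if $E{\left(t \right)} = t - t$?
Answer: $19$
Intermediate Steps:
$E{\left(t \right)} = 0$
$E{\left(5 \right)} 48 + 19 = 0 \cdot 48 + 19 = 0 + 19 = 19$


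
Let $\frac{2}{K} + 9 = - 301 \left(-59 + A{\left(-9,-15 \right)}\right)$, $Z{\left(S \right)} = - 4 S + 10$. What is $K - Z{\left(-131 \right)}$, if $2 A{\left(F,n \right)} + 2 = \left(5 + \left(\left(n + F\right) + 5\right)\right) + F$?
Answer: $- \frac{22975346}{43025} \approx -534.0$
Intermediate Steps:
$A{\left(F,n \right)} = 4 + F + \frac{n}{2}$ ($A{\left(F,n \right)} = -1 + \frac{\left(5 + \left(\left(n + F\right) + 5\right)\right) + F}{2} = -1 + \frac{\left(5 + \left(\left(F + n\right) + 5\right)\right) + F}{2} = -1 + \frac{\left(5 + \left(5 + F + n\right)\right) + F}{2} = -1 + \frac{\left(10 + F + n\right) + F}{2} = -1 + \frac{10 + n + 2 F}{2} = -1 + \left(5 + F + \frac{n}{2}\right) = 4 + F + \frac{n}{2}$)
$Z{\left(S \right)} = 10 - 4 S$
$K = \frac{4}{43025}$ ($K = \frac{2}{-9 - 301 \left(-59 + \left(4 - 9 + \frac{1}{2} \left(-15\right)\right)\right)} = \frac{2}{-9 - 301 \left(-59 - \frac{25}{2}\right)} = \frac{2}{-9 - - \frac{43043}{2}} = \frac{2}{-9 + \frac{43043}{2}} = \frac{2}{\frac{43025}{2}} = 2 \cdot \frac{2}{43025} = \frac{4}{43025} \approx 9.2969 \cdot 10^{-5}$)
$K - Z{\left(-131 \right)} = \frac{4}{43025} - \left(10 - -524\right) = \frac{4}{43025} - \left(10 + 524\right) = \frac{4}{43025} - 534 = - \frac{22975346}{43025}$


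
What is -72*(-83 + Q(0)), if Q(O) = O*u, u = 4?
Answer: 5976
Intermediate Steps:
Q(O) = 4*O (Q(O) = O*4 = 4*O)
-72*(-83 + Q(0)) = -72*(-83 + 4*0) = -72*(-83 + 0) = -72*(-83) = 5976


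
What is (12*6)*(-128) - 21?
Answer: -9237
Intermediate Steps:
(12*6)*(-128) - 21 = 72*(-128) - 21 = -9216 - 21 = -9237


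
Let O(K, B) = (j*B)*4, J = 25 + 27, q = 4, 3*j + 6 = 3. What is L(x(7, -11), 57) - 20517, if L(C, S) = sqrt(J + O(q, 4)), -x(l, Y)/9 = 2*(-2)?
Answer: -20511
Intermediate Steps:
j = -1 (j = -2 + (1/3)*3 = -2 + 1 = -1)
x(l, Y) = 36 (x(l, Y) = -18*(-2) = -9*(-4) = 36)
J = 52
O(K, B) = -4*B (O(K, B) = -B*4 = -4*B)
L(C, S) = 6 (L(C, S) = sqrt(52 - 4*4) = sqrt(52 - 16) = sqrt(36) = 6)
L(x(7, -11), 57) - 20517 = 6 - 20517 = -20511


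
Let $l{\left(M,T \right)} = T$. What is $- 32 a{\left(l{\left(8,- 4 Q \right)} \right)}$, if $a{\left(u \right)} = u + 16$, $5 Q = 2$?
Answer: $- \frac{2304}{5} \approx -460.8$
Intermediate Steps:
$Q = \frac{2}{5}$ ($Q = \frac{1}{5} \cdot 2 = \frac{2}{5} \approx 0.4$)
$a{\left(u \right)} = 16 + u$
$- 32 a{\left(l{\left(8,- 4 Q \right)} \right)} = - 32 \left(16 - \frac{8}{5}\right) = \left(-32\right) \frac{72}{5} = - \frac{2304}{5}$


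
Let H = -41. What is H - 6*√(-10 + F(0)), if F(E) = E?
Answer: -41 - 6*I*√10 ≈ -41.0 - 18.974*I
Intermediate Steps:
H - 6*√(-10 + F(0)) = -41 - 6*√(-10 + 0) = -41 - 6*I*√10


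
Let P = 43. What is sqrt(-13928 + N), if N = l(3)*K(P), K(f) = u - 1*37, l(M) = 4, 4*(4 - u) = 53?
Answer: I*sqrt(14113) ≈ 118.8*I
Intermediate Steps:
u = -37/4 (u = 4 - 1/4*53 = 4 - 53/4 = -37/4 ≈ -9.2500)
K(f) = -185/4 (K(f) = -37/4 - 1*37 = -37/4 - 37 = -185/4)
N = -185 (N = 4*(-185/4) = -185)
sqrt(-13928 + N) = sqrt(-13928 - 185) = sqrt(-14113) = I*sqrt(14113)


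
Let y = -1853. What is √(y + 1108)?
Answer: I*√745 ≈ 27.295*I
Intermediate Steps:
√(y + 1108) = √(-1853 + 1108) = √(-745) = I*√745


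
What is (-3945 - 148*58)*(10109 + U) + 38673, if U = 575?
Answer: -133821163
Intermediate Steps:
(-3945 - 148*58)*(10109 + U) + 38673 = (-3945 - 148*58)*(10109 + 575) + 38673 = (-3945 - 8584)*10684 + 38673 = -12529*10684 + 38673 = -133859836 + 38673 = -133821163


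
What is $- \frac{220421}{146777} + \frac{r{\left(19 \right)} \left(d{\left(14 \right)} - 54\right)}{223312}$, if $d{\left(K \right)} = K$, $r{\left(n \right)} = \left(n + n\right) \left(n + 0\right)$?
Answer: $- \frac{3341348382}{2048566589} \approx -1.6311$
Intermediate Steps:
$r{\left(n \right)} = 2 n^{2}$ ($r{\left(n \right)} = 2 n n = 2 n^{2}$)
$- \frac{220421}{146777} + \frac{r{\left(19 \right)} \left(d{\left(14 \right)} - 54\right)}{223312} = - \frac{220421}{146777} + \frac{2 \cdot 19^{2} \left(14 - 54\right)}{223312} = \left(-220421\right) \frac{1}{146777} + 2 \cdot 361 \left(-40\right) \frac{1}{223312} = - \frac{220421}{146777} + 722 \left(-40\right) \frac{1}{223312} = - \frac{220421}{146777} - \frac{1805}{13957} = - \frac{3341348382}{2048566589}$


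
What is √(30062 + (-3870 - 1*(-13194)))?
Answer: √39386 ≈ 198.46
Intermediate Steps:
√(30062 + (-3870 - 1*(-13194))) = √(30062 + (-3870 + 13194)) = √(30062 + 9324) = √39386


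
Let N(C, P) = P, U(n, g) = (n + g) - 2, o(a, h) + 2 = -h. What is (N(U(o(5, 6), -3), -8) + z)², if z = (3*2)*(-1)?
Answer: 196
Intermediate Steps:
o(a, h) = -2 - h
U(n, g) = -2 + g + n (U(n, g) = (g + n) - 2 = -2 + g + n)
z = -6 (z = 6*(-1) = -6)
(N(U(o(5, 6), -3), -8) + z)² = (-8 - 6)² = (-14)² = 196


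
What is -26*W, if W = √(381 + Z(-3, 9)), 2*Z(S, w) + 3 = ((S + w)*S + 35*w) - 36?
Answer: -26*√510 ≈ -587.16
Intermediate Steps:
Z(S, w) = -39/2 + 35*w/2 + S*(S + w)/2 (Z(S, w) = -3/2 + (((S + w)*S + 35*w) - 36)/2 = -3/2 + ((S*(S + w) + 35*w) - 36)/2 = -3/2 + ((35*w + S*(S + w)) - 36)/2 = -3/2 + (-36 + 35*w + S*(S + w))/2 = -3/2 + (-18 + 35*w/2 + S*(S + w)/2) = -39/2 + 35*w/2 + S*(S + w)/2)
W = √510 (W = √(381 + (-39/2 + (½)*(-3)² + (35/2)*9 + (½)*(-3)*9)) = √(381 + (-39/2 + (½)*9 + 315/2 - 27/2)) = √(381 + (-39/2 + 9/2 + 315/2 - 27/2)) = √(381 + 129) = √510 ≈ 22.583)
-26*W = -26*√510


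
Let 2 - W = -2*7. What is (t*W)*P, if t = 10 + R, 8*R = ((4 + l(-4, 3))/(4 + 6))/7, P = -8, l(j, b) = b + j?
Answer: -44824/35 ≈ -1280.7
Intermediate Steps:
R = 3/560 (R = (((4 + (3 - 4))/(4 + 6))/7)/8 = (((4 - 1)/10)*(1/7))/8 = ((3*(1/10))*(1/7))/8 = ((3/10)*(1/7))/8 = (1/8)*(3/70) = 3/560 ≈ 0.0053571)
W = 16 (W = 2 - (-2)*7 = 2 - 1*(-14) = 2 + 14 = 16)
t = 5603/560 (t = 10 + 3/560 = 5603/560 ≈ 10.005)
(t*W)*P = ((5603/560)*16)*(-8) = (5603/35)*(-8) = -44824/35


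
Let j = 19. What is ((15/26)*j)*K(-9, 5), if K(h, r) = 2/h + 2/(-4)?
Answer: -95/12 ≈ -7.9167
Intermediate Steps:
K(h, r) = -½ + 2/h (K(h, r) = 2/h + 2*(-¼) = 2/h - ½ = -½ + 2/h)
((15/26)*j)*K(-9, 5) = ((15/26)*19)*((½)*(4 - 1*(-9))/(-9)) = ((15*(1/26))*19)*((½)*(-⅑)*(4 + 9)) = ((15/26)*19)*((½)*(-⅑)*13) = (285/26)*(-13/18) = -95/12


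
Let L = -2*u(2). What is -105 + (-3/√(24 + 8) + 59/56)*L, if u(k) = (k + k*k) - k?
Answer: -794/7 + 3*√2 ≈ -109.19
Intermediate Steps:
u(k) = k² (u(k) = (k + k²) - k = k²)
L = -8 (L = -2*2² = -2*4 = -8)
-105 + (-3/√(24 + 8) + 59/56)*L = -105 + (-3/√(24 + 8) + 59/56)*(-8) = -105 + (-3*√2/8 + 59*(1/56))*(-8) = -105 + (-3*√2/8 + 59/56)*(-8) = -105 + (59/56 - 3*√2/8)*(-8) = -105 + (-59/7 + 3*√2) = -794/7 + 3*√2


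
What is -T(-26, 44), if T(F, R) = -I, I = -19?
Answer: -19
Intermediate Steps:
T(F, R) = 19 (T(F, R) = -1*(-19) = 19)
-T(-26, 44) = -1*19 = -19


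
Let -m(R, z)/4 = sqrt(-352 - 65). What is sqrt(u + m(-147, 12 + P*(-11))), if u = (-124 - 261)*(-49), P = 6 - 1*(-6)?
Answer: sqrt(18865 - 4*I*sqrt(417)) ≈ 137.35 - 0.2973*I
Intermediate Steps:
P = 12 (P = 6 + 6 = 12)
u = 18865 (u = -385*(-49) = 18865)
m(R, z) = -4*I*sqrt(417) (m(R, z) = -4*sqrt(-352 - 65) = -4*I*sqrt(417))
sqrt(u + m(-147, 12 + P*(-11))) = sqrt(18865 - 4*I*sqrt(417))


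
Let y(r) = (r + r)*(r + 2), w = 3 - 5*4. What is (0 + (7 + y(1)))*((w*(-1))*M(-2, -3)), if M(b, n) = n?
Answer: -663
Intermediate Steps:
w = -17 (w = 3 - 20 = -17)
y(r) = 2*r*(2 + r) (y(r) = (2*r)*(2 + r) = 2*r*(2 + r))
(0 + (7 + y(1)))*((w*(-1))*M(-2, -3)) = (0 + (7 + 2*1*(2 + 1)))*(-17*(-1)*(-3)) = (0 + (7 + 2*1*3))*(17*(-3)) = (0 + (7 + 6))*(-51) = (0 + 13)*(-51) = 13*(-51) = -663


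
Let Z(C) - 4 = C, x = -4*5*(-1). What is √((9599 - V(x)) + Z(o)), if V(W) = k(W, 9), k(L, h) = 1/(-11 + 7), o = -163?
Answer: √37761/2 ≈ 97.161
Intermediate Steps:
k(L, h) = -¼ (k(L, h) = 1/(-4) = -¼)
x = 20 (x = -20*(-1) = 20)
Z(C) = 4 + C
V(W) = -¼
√((9599 - V(x)) + Z(o)) = √((9599 - 1*(-¼)) + (4 - 163)) = √((9599 + ¼) - 159) = √(38397/4 - 159) = √(37761/4) = √37761/2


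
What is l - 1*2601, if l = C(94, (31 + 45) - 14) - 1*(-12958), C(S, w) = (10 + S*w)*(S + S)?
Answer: 1107901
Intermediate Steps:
C(S, w) = 2*S*(10 + S*w) (C(S, w) = (10 + S*w)*(2*S) = 2*S*(10 + S*w))
l = 1110502 (l = 2*94*(10 + 94*((31 + 45) - 14)) - 1*(-12958) = 2*94*(10 + 94*(76 - 14)) + 12958 = 2*94*(10 + 94*62) + 12958 = 2*94*(10 + 5828) + 12958 = 2*94*5838 + 12958 = 1097544 + 12958 = 1110502)
l - 1*2601 = 1110502 - 1*2601 = 1110502 - 2601 = 1107901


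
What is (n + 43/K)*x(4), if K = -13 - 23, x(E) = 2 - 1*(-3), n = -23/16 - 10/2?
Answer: -5495/144 ≈ -38.160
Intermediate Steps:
n = -103/16 (n = -23*1/16 - 10*½ = -23/16 - 5 = -103/16 ≈ -6.4375)
x(E) = 5 (x(E) = 2 + 3 = 5)
K = -36
(n + 43/K)*x(4) = (-103/16 + 43/(-36))*5 = (-103/16 + 43*(-1/36))*5 = (-103/16 - 43/36)*5 = -1099/144*5 = -5495/144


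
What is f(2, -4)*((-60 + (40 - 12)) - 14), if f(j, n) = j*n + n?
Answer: 552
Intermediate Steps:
f(j, n) = n + j*n
f(2, -4)*((-60 + (40 - 12)) - 14) = (-4*(1 + 2))*((-60 + (40 - 12)) - 14) = (-4*3)*((-60 + 28) - 14) = -12*(-32 - 14) = -12*(-46) = 552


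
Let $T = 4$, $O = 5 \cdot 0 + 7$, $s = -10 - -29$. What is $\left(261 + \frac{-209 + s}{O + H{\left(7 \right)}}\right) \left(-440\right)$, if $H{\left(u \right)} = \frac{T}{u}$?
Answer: $- \frac{5501320}{53} \approx -1.038 \cdot 10^{5}$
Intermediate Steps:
$s = 19$ ($s = -10 + 29 = 19$)
$O = 7$ ($O = 0 + 7 = 7$)
$H{\left(u \right)} = \frac{4}{u}$ ($H{\left(u \right)} = \frac{1}{u} 4 = \frac{4}{u}$)
$\left(261 + \frac{-209 + s}{O + H{\left(7 \right)}}\right) \left(-440\right) = \left(261 + \frac{-209 + 19}{7 + \frac{4}{7}}\right) \left(-440\right) = \left(261 - \frac{190}{7 + 4 \cdot \frac{1}{7}}\right) \left(-440\right) = \left(261 - \frac{190}{7 + \frac{4}{7}}\right) \left(-440\right) = \left(261 - \frac{190}{\frac{53}{7}}\right) \left(-440\right) = \left(261 - \frac{1330}{53}\right) \left(-440\right) = \frac{12503}{53} \left(-440\right) = - \frac{5501320}{53}$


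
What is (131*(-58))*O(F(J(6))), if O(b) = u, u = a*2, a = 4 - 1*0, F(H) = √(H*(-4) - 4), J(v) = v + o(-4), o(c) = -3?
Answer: -60784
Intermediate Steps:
J(v) = -3 + v (J(v) = v - 3 = -3 + v)
F(H) = √(-4 - 4*H) (F(H) = √(-4*H - 4) = √(-4 - 4*H))
a = 4 (a = 4 + 0 = 4)
u = 8 (u = 4*2 = 8)
O(b) = 8
(131*(-58))*O(F(J(6))) = (131*(-58))*8 = -7598*8 = -60784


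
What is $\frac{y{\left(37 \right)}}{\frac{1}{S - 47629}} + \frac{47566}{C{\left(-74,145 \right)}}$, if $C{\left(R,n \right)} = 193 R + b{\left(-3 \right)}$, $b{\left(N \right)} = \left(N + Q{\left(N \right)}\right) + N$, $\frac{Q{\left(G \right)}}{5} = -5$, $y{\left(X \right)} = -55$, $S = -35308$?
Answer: $\frac{65289202889}{14313} \approx 4.5615 \cdot 10^{6}$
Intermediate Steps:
$Q{\left(G \right)} = -25$ ($Q{\left(G \right)} = 5 \left(-5\right) = -25$)
$b{\left(N \right)} = -25 + 2 N$ ($b{\left(N \right)} = \left(N - 25\right) + N = \left(-25 + N\right) + N = -25 + 2 N$)
$C{\left(R,n \right)} = -31 + 193 R$ ($C{\left(R,n \right)} = 193 R + \left(-25 + 2 \left(-3\right)\right) = 193 R - 31 = -31 + 193 R$)
$\frac{y{\left(37 \right)}}{\frac{1}{S - 47629}} + \frac{47566}{C{\left(-74,145 \right)}} = - \frac{55}{\frac{1}{-35308 - 47629}} + \frac{47566}{-31 + 193 \left(-74\right)} = - \frac{55}{\frac{1}{-82937}} + \frac{47566}{-31 - 14282} = - \frac{55}{- \frac{1}{82937}} + \frac{47566}{-14313} = \left(-55\right) \left(-82937\right) + 47566 \left(- \frac{1}{14313}\right) = 4561535 - \frac{47566}{14313} = \frac{65289202889}{14313}$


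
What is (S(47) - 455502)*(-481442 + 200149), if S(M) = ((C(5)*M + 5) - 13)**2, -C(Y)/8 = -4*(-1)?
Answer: -514946780106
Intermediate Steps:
C(Y) = -32 (C(Y) = -(-32)*(-1) = -8*4 = -32)
S(M) = (-8 - 32*M)**2 (S(M) = ((-32*M + 5) - 13)**2 = ((5 - 32*M) - 13)**2 = (-8 - 32*M)**2)
(S(47) - 455502)*(-481442 + 200149) = (64*(1 + 4*47)**2 - 455502)*(-481442 + 200149) = (64*(1 + 188)**2 - 455502)*(-281293) = (64*189**2 - 455502)*(-281293) = (64*35721 - 455502)*(-281293) = (2286144 - 455502)*(-281293) = 1830642*(-281293) = -514946780106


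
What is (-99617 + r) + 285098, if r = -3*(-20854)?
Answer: 248043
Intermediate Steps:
r = 62562
(-99617 + r) + 285098 = (-99617 + 62562) + 285098 = -37055 + 285098 = 248043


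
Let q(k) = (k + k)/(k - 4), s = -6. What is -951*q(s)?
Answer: -5706/5 ≈ -1141.2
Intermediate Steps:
q(k) = 2*k/(-4 + k) (q(k) = (2*k)/(-4 + k) = 2*k/(-4 + k))
-951*q(s) = -1902*(-6)/(-4 - 6) = -1902*(-6)/(-10) = -1902*(-6)*(-1)/10 = -951*6/5 = -5706/5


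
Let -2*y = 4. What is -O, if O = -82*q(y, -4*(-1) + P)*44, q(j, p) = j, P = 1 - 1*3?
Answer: -7216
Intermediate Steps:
P = -2 (P = 1 - 3 = -2)
y = -2 (y = -½*4 = -2)
O = 7216 (O = -82*(-2)*44 = 164*44 = 7216)
-O = -1*7216 = -7216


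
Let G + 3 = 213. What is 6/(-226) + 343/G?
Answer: 5447/3390 ≈ 1.6068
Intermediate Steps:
G = 210 (G = -3 + 213 = 210)
6/(-226) + 343/G = 6/(-226) + 343/210 = 6*(-1/226) + 343*(1/210) = -3/113 + 49/30 = 5447/3390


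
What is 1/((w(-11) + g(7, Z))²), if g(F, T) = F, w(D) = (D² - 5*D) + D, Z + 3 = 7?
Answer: 1/29584 ≈ 3.3802e-5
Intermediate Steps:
Z = 4 (Z = -3 + 7 = 4)
w(D) = D² - 4*D
1/((w(-11) + g(7, Z))²) = 1/((-11*(-4 - 11) + 7)²) = 1/((-11*(-15) + 7)²) = 1/((165 + 7)²) = 1/(172²) = 1/29584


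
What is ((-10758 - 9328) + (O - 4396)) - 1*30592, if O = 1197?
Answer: -53877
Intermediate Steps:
((-10758 - 9328) + (O - 4396)) - 1*30592 = ((-10758 - 9328) + (1197 - 4396)) - 1*30592 = (-20086 - 3199) - 30592 = -23285 - 30592 = -53877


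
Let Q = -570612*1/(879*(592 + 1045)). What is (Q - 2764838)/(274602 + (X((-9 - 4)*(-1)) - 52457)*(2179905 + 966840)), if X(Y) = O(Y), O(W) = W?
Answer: 221021642227/13192335461632683 ≈ 1.6754e-5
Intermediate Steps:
X(Y) = Y
Q = -190204/479641 (Q = -570612/(1637*879) = -570612/1438923 = -570612*1/1438923 = -190204/479641 ≈ -0.39655)
(Q - 2764838)/(274602 + (X((-9 - 4)*(-1)) - 52457)*(2179905 + 966840)) = (-190204/479641 - 2764838)/(274602 + ((-9 - 4)*(-1) - 52457)*(2179905 + 966840)) = -1326129853362/(479641*(274602 + (-13*(-1) - 52457)*3146745)) = -1326129853362/(479641*(274602 + (13 - 52457)*3146745)) = -1326129853362/(479641*(274602 - 52444*3146745)) = -1326129853362/(479641*(274602 - 165027894780)) = -1326129853362/479641/(-165027620178) = -1326129853362/479641*(-1/165027620178) = 221021642227/13192335461632683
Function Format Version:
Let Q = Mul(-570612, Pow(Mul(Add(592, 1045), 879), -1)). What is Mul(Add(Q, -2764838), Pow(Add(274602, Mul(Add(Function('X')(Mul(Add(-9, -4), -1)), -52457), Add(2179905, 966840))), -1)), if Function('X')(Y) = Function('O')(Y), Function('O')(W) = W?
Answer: Rational(221021642227, 13192335461632683) ≈ 1.6754e-5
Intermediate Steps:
Function('X')(Y) = Y
Q = Rational(-190204, 479641) (Q = Mul(-570612, Pow(Mul(1637, 879), -1)) = Mul(-570612, Pow(1438923, -1)) = Mul(-570612, Rational(1, 1438923)) = Rational(-190204, 479641) ≈ -0.39655)
Mul(Add(Q, -2764838), Pow(Add(274602, Mul(Add(Function('X')(Mul(Add(-9, -4), -1)), -52457), Add(2179905, 966840))), -1)) = Mul(Add(Rational(-190204, 479641), -2764838), Pow(Add(274602, Mul(Add(Mul(Add(-9, -4), -1), -52457), Add(2179905, 966840))), -1)) = Mul(Rational(-1326129853362, 479641), Pow(Add(274602, Mul(Add(Mul(-13, -1), -52457), 3146745)), -1)) = Mul(Rational(-1326129853362, 479641), Pow(Add(274602, Mul(Add(13, -52457), 3146745)), -1)) = Mul(Rational(-1326129853362, 479641), Pow(Add(274602, Mul(-52444, 3146745)), -1)) = Mul(Rational(-1326129853362, 479641), Pow(Add(274602, -165027894780), -1)) = Mul(Rational(-1326129853362, 479641), Pow(-165027620178, -1)) = Mul(Rational(-1326129853362, 479641), Rational(-1, 165027620178)) = Rational(221021642227, 13192335461632683)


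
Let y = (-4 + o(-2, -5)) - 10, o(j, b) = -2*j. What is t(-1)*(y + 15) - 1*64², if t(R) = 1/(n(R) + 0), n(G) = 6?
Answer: -24571/6 ≈ -4095.2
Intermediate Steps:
y = -10 (y = (-4 - 2*(-2)) - 10 = (-4 + 4) - 10 = 0 - 10 = -10)
t(R) = ⅙ (t(R) = 1/(6 + 0) = 1/6 = ⅙)
t(-1)*(y + 15) - 1*64² = (-10 + 15)/6 - 1*64² = (⅙)*5 - 1*4096 = ⅚ - 4096 = -24571/6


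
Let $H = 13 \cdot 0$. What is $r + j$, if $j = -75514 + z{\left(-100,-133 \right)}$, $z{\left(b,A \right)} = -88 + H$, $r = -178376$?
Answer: $-253978$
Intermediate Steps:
$H = 0$
$z{\left(b,A \right)} = -88$ ($z{\left(b,A \right)} = -88 + 0 = -88$)
$j = -75602$ ($j = -75514 - 88 = -75602$)
$r + j = -178376 - 75602 = -253978$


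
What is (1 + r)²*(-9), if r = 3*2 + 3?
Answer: -900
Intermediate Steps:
r = 9 (r = 6 + 3 = 9)
(1 + r)²*(-9) = (1 + 9)²*(-9) = 10²*(-9) = 100*(-9) = -900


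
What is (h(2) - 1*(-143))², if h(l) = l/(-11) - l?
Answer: 2399401/121 ≈ 19830.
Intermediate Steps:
h(l) = -12*l/11 (h(l) = l*(-1/11) - l = -l/11 - l = -12*l/11)
(h(2) - 1*(-143))² = (-12/11*2 - 1*(-143))² = (-24/11 + 143)² = (1549/11)² = 2399401/121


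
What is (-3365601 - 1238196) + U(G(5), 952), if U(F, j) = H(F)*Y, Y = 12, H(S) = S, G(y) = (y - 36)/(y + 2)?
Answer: -32226951/7 ≈ -4.6038e+6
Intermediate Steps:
G(y) = (-36 + y)/(2 + y)
U(F, j) = 12*F (U(F, j) = F*12 = 12*F)
(-3365601 - 1238196) + U(G(5), 952) = (-3365601 - 1238196) + 12*((-36 + 5)/(2 + 5)) = -4603797 + 12*(-31/7) = -4603797 - 372/7 = -32226951/7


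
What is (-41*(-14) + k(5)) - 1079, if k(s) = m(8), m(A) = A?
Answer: -497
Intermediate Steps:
k(s) = 8
(-41*(-14) + k(5)) - 1079 = (-41*(-14) + 8) - 1079 = (574 + 8) - 1079 = 582 - 1079 = -497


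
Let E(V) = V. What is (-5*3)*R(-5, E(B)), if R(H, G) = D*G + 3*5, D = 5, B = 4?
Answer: -525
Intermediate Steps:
R(H, G) = 15 + 5*G (R(H, G) = 5*G + 3*5 = 5*G + 15 = 15 + 5*G)
(-5*3)*R(-5, E(B)) = (-5*3)*(15 + 5*4) = -15*(15 + 20) = -15*35 = -525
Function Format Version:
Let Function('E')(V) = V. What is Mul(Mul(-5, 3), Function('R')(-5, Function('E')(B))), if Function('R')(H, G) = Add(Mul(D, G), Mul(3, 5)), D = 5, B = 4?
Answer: -525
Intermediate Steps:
Function('R')(H, G) = Add(15, Mul(5, G)) (Function('R')(H, G) = Add(Mul(5, G), Mul(3, 5)) = Add(Mul(5, G), 15) = Add(15, Mul(5, G)))
Mul(Mul(-5, 3), Function('R')(-5, Function('E')(B))) = Mul(Mul(-5, 3), Add(15, Mul(5, 4))) = Mul(-15, Add(15, 20)) = Mul(-15, 35) = -525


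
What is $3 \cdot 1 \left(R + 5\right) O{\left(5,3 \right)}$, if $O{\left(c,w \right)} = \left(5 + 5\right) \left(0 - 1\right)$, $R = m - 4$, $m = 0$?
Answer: $-30$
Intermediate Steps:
$R = -4$ ($R = 0 - 4 = -4$)
$O{\left(c,w \right)} = -10$ ($O{\left(c,w \right)} = 10 \left(-1\right) = -10$)
$3 \cdot 1 \left(R + 5\right) O{\left(5,3 \right)} = 3 \cdot 1 \left(-4 + 5\right) \left(-10\right) = 3 \cdot 1 \cdot 1 \left(-10\right) = 3 \cdot 1 \left(-10\right) = 3 \left(-10\right) = -30$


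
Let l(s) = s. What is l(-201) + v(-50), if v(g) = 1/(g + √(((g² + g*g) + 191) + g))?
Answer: -530791/2641 + √5141/2641 ≈ -200.95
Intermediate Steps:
v(g) = 1/(g + √(191 + g + 2*g²)) (v(g) = 1/(g + √(((g² + g²) + 191) + g)) = 1/(g + √((2*g² + 191) + g)) = 1/(g + √((191 + 2*g²) + g)) = 1/(g + √(191 + g + 2*g²)))
l(-201) + v(-50) = -201 + 1/(-50 + √(191 - 50 + 2*(-50)²)) = -201 + 1/(-50 + √(191 - 50 + 2*2500)) = -201 + 1/(-50 + √(191 - 50 + 5000)) = -201 + 1/(-50 + √5141)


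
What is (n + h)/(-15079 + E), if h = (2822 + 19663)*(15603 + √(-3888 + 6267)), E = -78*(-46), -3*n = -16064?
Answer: -1052516429/34473 - 22485*√2379/11491 ≈ -30627.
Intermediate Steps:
n = 16064/3 (n = -⅓*(-16064) = 16064/3 ≈ 5354.7)
E = 3588
h = 350833455 + 22485*√2379 (h = 22485*(15603 + √2379) = 350833455 + 22485*√2379 ≈ 3.5193e+8)
(n + h)/(-15079 + E) = (16064/3 + (350833455 + 22485*√2379))/(-15079 + 3588) = (1052516429/3 + 22485*√2379)/(-11491) = (1052516429/3 + 22485*√2379)*(-1/11491) = -1052516429/34473 - 22485*√2379/11491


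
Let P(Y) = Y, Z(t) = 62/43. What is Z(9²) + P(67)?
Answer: 2943/43 ≈ 68.442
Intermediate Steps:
Z(t) = 62/43 (Z(t) = 62*(1/43) = 62/43)
Z(9²) + P(67) = 62/43 + 67 = 2943/43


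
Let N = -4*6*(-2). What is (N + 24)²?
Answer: 5184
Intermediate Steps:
N = 48 (N = -24*(-2) = 48)
(N + 24)² = (48 + 24)² = 72² = 5184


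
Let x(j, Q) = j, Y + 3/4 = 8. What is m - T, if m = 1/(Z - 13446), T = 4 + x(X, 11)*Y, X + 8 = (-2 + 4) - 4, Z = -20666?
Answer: 2336671/34112 ≈ 68.500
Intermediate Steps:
Y = 29/4 (Y = -¾ + 8 = 29/4 ≈ 7.2500)
X = -10 (X = -8 + ((-2 + 4) - 4) = -8 + (2 - 4) = -8 - 2 = -10)
T = -137/2 (T = 4 - 10*29/4 = 4 - 145/2 = -137/2 ≈ -68.500)
m = -1/34112 (m = 1/(-20666 - 13446) = 1/(-34112) = -1/34112 ≈ -2.9315e-5)
m - T = -1/34112 - 1*(-137/2) = -1/34112 + 137/2 = 2336671/34112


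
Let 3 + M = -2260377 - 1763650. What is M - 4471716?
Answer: -8495746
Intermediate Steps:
M = -4024030 (M = -3 + (-2260377 - 1763650) = -3 - 4024027 = -4024030)
M - 4471716 = -4024030 - 4471716 = -8495746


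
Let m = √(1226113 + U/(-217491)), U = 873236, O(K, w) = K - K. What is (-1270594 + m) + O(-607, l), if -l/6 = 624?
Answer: -1270594 + √57997818052199277/217491 ≈ -1.2695e+6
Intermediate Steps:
l = -3744 (l = -6*624 = -3744)
O(K, w) = 0
m = √57997818052199277/217491 (m = √(1226113 + 873236/(-217491)) = √(1226113 + 873236*(-1/217491)) = √(1226113 - 873236/217491) = √(266667669247/217491) = √57997818052199277/217491 ≈ 1107.3)
(-1270594 + m) + O(-607, l) = (-1270594 + √57997818052199277/217491) + 0 = -1270594 + √57997818052199277/217491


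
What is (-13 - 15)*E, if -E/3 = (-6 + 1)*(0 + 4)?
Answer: -1680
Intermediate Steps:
E = 60 (E = -3*(-6 + 1)*(0 + 4) = -(-15)*4 = -3*(-20) = 60)
(-13 - 15)*E = (-13 - 15)*60 = -28*60 = -1680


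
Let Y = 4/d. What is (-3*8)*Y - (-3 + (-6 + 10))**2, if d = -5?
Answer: 91/5 ≈ 18.200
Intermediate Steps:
Y = -4/5 (Y = 4/(-5) = 4*(-1/5) = -4/5 ≈ -0.80000)
(-3*8)*Y - (-3 + (-6 + 10))**2 = -3*8*(-4/5) - (-3 + (-6 + 10))**2 = -24*(-4/5) - (-3 + 4)**2 = 96/5 - 1*1**2 = 96/5 - 1*1 = 96/5 - 1 = 91/5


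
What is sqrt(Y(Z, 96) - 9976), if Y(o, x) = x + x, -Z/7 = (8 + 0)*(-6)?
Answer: 2*I*sqrt(2446) ≈ 98.914*I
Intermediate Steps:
Z = 336 (Z = -7*(8 + 0)*(-6) = -56*(-6) = -7*(-48) = 336)
Y(o, x) = 2*x
sqrt(Y(Z, 96) - 9976) = sqrt(2*96 - 9976) = sqrt(192 - 9976) = sqrt(-9784) = 2*I*sqrt(2446)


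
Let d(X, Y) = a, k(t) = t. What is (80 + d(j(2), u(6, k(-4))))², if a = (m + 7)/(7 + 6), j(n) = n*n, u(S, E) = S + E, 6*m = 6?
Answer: 1098304/169 ≈ 6498.8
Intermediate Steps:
m = 1 (m = (⅙)*6 = 1)
u(S, E) = E + S
j(n) = n²
a = 8/13 (a = (1 + 7)/(7 + 6) = 8/13 ≈ 0.61539)
d(X, Y) = 8/13
(80 + d(j(2), u(6, k(-4))))² = (80 + 8/13)² = (1048/13)² = 1098304/169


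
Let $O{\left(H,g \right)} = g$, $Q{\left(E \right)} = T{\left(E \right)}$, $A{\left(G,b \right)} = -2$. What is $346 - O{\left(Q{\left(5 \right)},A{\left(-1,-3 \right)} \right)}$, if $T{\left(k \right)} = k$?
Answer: $348$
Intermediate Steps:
$Q{\left(E \right)} = E$
$346 - O{\left(Q{\left(5 \right)},A{\left(-1,-3 \right)} \right)} = 346 - -2 = 346 + 2 = 348$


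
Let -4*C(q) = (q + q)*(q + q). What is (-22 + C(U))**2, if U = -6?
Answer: 3364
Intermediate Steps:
C(q) = -q**2 (C(q) = -(q + q)*(q + q)/4 = -2*q*2*q/4 = -q**2)
(-22 + C(U))**2 = (-22 - 1*(-6)**2)**2 = (-22 - 1*36)**2 = (-22 - 36)**2 = (-58)**2 = 3364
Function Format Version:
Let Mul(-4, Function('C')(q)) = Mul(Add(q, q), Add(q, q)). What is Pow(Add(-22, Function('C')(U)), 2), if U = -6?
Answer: 3364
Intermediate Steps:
Function('C')(q) = Mul(-1, Pow(q, 2)) (Function('C')(q) = Mul(Rational(-1, 4), Mul(Add(q, q), Add(q, q))) = Mul(Rational(-1, 4), Mul(Mul(2, q), Mul(2, q))) = Mul(Rational(-1, 4), Mul(4, Pow(q, 2))) = Mul(-1, Pow(q, 2)))
Pow(Add(-22, Function('C')(U)), 2) = Pow(Add(-22, Mul(-1, Pow(-6, 2))), 2) = Pow(Add(-22, Mul(-1, 36)), 2) = Pow(Add(-22, -36), 2) = Pow(-58, 2) = 3364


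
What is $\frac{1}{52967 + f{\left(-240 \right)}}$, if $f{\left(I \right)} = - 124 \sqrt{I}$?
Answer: $\frac{52967}{2809193329} + \frac{496 i \sqrt{15}}{2809193329} \approx 1.8855 \cdot 10^{-5} + 6.8383 \cdot 10^{-7} i$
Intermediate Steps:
$\frac{1}{52967 + f{\left(-240 \right)}} = \frac{1}{52967 - 124 \sqrt{-240}} = \frac{1}{52967 - 124 \cdot 4 i \sqrt{15}} = \frac{1}{52967 - 496 i \sqrt{15}}$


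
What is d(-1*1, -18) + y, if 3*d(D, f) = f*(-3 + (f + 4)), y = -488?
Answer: -386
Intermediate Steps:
d(D, f) = f*(1 + f)/3 (d(D, f) = (f*(-3 + (f + 4)))/3 = (f*(-3 + (4 + f)))/3 = (f*(1 + f))/3 = f*(1 + f)/3)
d(-1*1, -18) + y = (1/3)*(-18)*(1 - 18) - 488 = (1/3)*(-18)*(-17) - 488 = 102 - 488 = -386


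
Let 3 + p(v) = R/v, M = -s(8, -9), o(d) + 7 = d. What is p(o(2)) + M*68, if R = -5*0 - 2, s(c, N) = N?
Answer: 3047/5 ≈ 609.40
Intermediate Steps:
o(d) = -7 + d
R = -2 (R = 0 - 2 = -2)
M = 9 (M = -1*(-9) = 9)
p(v) = -3 - 2/v
p(o(2)) + M*68 = (-3 - 2/(-7 + 2)) + 9*68 = (-3 - 2/(-5)) + 612 = (-3 - 2*(-⅕)) + 612 = (-3 + ⅖) + 612 = -13/5 + 612 = 3047/5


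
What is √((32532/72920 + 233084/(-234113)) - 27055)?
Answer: I*√492811411943891036982590/4267879990 ≈ 164.49*I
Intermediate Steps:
√((32532/72920 + 233084/(-234113)) - 27055) = √((32532*(1/72920) + 233084*(-1/234113)) - 27055) = √((8133/18230 - 233084/234113) - 27055) = √(-2345080291/4267879990 - 27055) = √(-115469838209741/4267879990) = I*√492811411943891036982590/4267879990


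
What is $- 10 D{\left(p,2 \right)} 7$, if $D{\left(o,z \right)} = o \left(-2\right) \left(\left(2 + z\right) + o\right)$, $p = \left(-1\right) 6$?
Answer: $1680$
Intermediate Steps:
$p = -6$
$D{\left(o,z \right)} = - 2 o \left(2 + o + z\right)$
$- 10 D{\left(p,2 \right)} 7 = - 10 \left(\left(-2\right) \left(-6\right) \left(2 - 6 + 2\right)\right) 7 = - 10 \left(\left(-2\right) \left(-6\right) \left(-2\right)\right) 7 = \left(-10\right) \left(-24\right) 7 = 240 \cdot 7 = 1680$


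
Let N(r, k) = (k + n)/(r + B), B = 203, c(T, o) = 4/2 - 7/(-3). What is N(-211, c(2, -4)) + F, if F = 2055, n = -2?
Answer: 49313/24 ≈ 2054.7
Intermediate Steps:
c(T, o) = 13/3 (c(T, o) = 4*(1/2) - 7*(-1/3) = 2 + 7/3 = 13/3)
N(r, k) = (-2 + k)/(203 + r) (N(r, k) = (k - 2)/(r + 203) = (-2 + k)/(203 + r))
N(-211, c(2, -4)) + F = (-2 + 13/3)/(203 - 211) + 2055 = (7/3)/(-8) + 2055 = -1/8*7/3 + 2055 = -7/24 + 2055 = 49313/24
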